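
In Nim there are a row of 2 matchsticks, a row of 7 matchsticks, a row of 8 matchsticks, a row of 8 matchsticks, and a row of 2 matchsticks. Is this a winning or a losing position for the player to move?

In binary:
  0010  (2)
  0111  (7)
  1000  (8)
  1000  (8)
  0010  (2)
  ----
  0111  (7)
The nim-sum is 7 ≠ 0, so this is an N-position: the player to move can win.

Winning position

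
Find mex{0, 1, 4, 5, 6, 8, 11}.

The values 0, 1 are all present; 2 is the first non-negative integer missing from the set.

2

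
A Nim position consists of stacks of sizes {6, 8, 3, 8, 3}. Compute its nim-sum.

Nim-sum: 6 ⊕ 8 ⊕ 3 ⊕ 8 ⊕ 3 = 6.

6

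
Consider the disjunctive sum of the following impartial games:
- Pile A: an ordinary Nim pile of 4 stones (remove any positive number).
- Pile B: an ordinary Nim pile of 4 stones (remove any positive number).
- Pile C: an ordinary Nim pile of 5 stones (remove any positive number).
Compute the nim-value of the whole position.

5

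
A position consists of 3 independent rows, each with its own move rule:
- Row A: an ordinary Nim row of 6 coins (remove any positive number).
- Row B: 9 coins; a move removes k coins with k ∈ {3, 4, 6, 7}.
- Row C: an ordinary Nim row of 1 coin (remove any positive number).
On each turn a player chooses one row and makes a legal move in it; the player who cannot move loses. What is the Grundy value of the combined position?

Row A is a plain Nim row of size 6, so its Grundy value is 6.
For row B, compute g(0), g(1), … with moves {3, 4, 6, 7}:
k:     0  1  2  3  4  5  6  7  8  9
g(k):  0  0  0  1  1  1  2  2  2  3
So g(9) = 3.
Row C is a plain Nim row of size 1, so its Grundy value is 1.
The value of a disjunctive sum is the nim-sum of the parts.
Combined value = 6 XOR 3 XOR 1 = 4.

4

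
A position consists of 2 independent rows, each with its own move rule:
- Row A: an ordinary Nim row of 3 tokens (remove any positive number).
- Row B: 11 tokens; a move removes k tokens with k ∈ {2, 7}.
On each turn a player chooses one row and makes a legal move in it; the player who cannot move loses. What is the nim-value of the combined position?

2

Row A is a plain Nim row of size 3, so its Grundy value is 3.
Grundy values for row B (subtraction set {2, 7}):
k:     0  1  2  3  4  5  6  7  8  9 10 11
g(k):  0  0  1  1  0  0  1  1  2  0  0  1
So g(11) = 1.
The value of a disjunctive sum is the nim-sum of the parts.
Combined value = 3 XOR 1 = 2.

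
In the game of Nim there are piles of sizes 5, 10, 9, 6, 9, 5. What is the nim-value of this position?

Write each in binary and XOR column by column:
  0101  (5)
  1010  (10)
  1001  (9)
  0110  (6)
  1001  (9)
  0101  (5)
  ----
  1100  (12)

12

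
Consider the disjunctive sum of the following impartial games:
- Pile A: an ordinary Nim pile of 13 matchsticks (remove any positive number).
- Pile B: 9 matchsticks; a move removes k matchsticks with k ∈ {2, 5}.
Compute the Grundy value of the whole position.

12

Pile A is a plain Nim pile of size 13, so its Grundy value is 13.
For pile B, compute g(0), g(1), … with moves {2, 5}:
k:     0  1  2  3  4  5  6  7  8  9
g(k):  0  0  1  1  0  2  1  0  0  1
So g(9) = 1.
By the Sprague-Grundy theorem, the Grundy value of a sum of independent games is the XOR of the component values.
Combined value = 13 XOR 1 = 12.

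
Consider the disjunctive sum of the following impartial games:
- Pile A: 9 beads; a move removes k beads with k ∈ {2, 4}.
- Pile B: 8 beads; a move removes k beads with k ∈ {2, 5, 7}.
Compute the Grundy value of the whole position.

3

For pile A, compute g(0), g(1), … with moves {2, 4}:
g(0) = mex{} = 0
g(1) = mex{} = 0
g(2) = mex{0} = 1
g(3) = mex{0} = 1
g(4) = mex{0,1} = 2
g(5) = mex{0,1} = 2
g(6) = mex{1,2} = 0
g(7) = mex{1,2} = 0
g(8) = mex{0,2} = 1
g(9) = mex{0,2} = 1
So g(9) = 1.
For pile B, compute g(0), g(1), … with moves {2, 5, 7}:
g(0) = mex{} = 0
g(1) = mex{} = 0
g(2) = mex{0} = 1
g(3) = mex{0} = 1
g(4) = mex{1} = 0
g(5) = mex{0,1} = 2
g(6) = mex{0} = 1
g(7) = mex{0,1,2} = 3
g(8) = mex{0,1} = 2
So g(8) = 2.
By the Sprague-Grundy theorem, the Grundy value of a sum of independent games is the XOR of the component values.
Combined value = 1 XOR 2 = 3.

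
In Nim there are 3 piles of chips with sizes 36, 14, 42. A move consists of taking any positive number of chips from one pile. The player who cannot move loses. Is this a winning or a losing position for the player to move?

Losing position

Nim-sum: 36 ^ 14 ^ 42 = 0.
The nim-sum is 0, so this is a P-position: the player to move is in a losing position under optimal play.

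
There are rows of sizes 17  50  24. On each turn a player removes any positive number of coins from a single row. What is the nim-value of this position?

Nim-sum: 17 ⊕ 50 ⊕ 24 = 59.

59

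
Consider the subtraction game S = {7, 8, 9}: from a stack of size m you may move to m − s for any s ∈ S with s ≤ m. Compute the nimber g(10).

1

Build the Grundy sequence with g(k) = mex{g(k−s) : s ∈ {7, 8, 9}, s ≤ k}:
k:     0  1  2  3  4  5  6  7  8  9 10
g(k):  0  0  0  0  0  0  0  1  1  1  1
So g(10) = 1.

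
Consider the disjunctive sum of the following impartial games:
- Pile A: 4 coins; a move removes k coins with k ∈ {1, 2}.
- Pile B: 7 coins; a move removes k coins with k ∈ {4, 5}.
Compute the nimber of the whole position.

0

Build the Grundy sequence for pile A with g(k) = mex{g(k−s) : s ∈ {1, 2}, s ≤ k}:
g(0) = mex{} = 0
g(1) = mex{0} = 1
g(2) = mex{0,1} = 2
g(3) = mex{1,2} = 0
g(4) = mex{0,2} = 1
So g(4) = 1.
For pile B, compute g(0), g(1), … with moves {4, 5}:
g(0) = mex{} = 0
g(1) = mex{} = 0
g(2) = mex{} = 0
g(3) = mex{} = 0
g(4) = mex{0} = 1
g(5) = mex{0} = 1
g(6) = mex{0} = 1
g(7) = mex{0} = 1
So g(7) = 1.
By the Sprague-Grundy theorem, the Grundy value of a sum of independent games is the XOR of the component values.
Combined value = 1 ⊕ 1 = 0.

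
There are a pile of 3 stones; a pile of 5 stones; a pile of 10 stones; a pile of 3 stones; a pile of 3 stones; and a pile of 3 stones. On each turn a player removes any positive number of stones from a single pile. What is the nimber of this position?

15

Nim-sum: 3 ^ 5 ^ 10 ^ 3 ^ 3 ^ 3 = 15.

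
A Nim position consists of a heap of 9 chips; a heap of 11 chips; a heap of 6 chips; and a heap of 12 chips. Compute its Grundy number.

8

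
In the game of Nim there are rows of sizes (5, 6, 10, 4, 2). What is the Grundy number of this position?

15

Bitwise XOR of the heap sizes:
  0101  (5)
  0110  (6)
  1010  (10)
  0100  (4)
  0010  (2)
  ----
  1111  (15)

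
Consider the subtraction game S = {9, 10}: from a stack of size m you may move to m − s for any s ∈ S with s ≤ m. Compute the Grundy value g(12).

1

Compute g(0), g(1), … for moves {9, 10}:
k:     0  1  2  3  4  5  6  7  8  9 10 11 12
g(k):  0  0  0  0  0  0  0  0  0  1  1  1  1
So g(12) = 1.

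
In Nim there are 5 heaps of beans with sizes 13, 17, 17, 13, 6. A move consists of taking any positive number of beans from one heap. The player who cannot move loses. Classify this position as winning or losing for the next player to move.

Bitwise XOR of the heap sizes:
  01101  (13)
  10001  (17)
  10001  (17)
  01101  (13)
  00110  (6)
  -----
  00110  (6)
The nim-sum is 6 ≠ 0, so this is an N-position: the player to move can win.

Winning position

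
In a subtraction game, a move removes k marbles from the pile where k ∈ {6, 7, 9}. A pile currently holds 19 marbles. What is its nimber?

Grundy values for subtraction set {6, 7, 9}:
k:     0  1  2  3  4  5  6  7  8  9 10 11 12 13 14 15 16 17 18 19
g(k):  0  0  0  0  0  0  1  1  1  1  1  1  2  2  2  0  0  0  0  0
So g(19) = 0.

0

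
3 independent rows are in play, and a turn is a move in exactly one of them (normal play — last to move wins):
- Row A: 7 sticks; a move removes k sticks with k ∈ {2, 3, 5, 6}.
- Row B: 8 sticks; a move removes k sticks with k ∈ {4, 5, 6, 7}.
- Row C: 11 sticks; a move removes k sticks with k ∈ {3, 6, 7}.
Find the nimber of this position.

Grundy values for row A (subtraction set {2, 3, 5, 6}):
g(0) = mex{} = 0
g(1) = mex{} = 0
g(2) = mex{0} = 1
g(3) = mex{0} = 1
g(4) = mex{0,1} = 2
g(5) = mex{0,1} = 2
g(6) = mex{0,1,2} = 3
g(7) = mex{0,1,2} = 3
So g(7) = 3.
Grundy values for row B (subtraction set {4, 5, 6, 7}):
k:     0  1  2  3  4  5  6  7  8
g(k):  0  0  0  0  1  1  1  1  2
So g(8) = 2.
Grundy values for row C (subtraction set {3, 6, 7}):
k:     0  1  2  3  4  5  6  7  8  9 10 11
g(k):  0  0  0  1  1  1  2  2  2  3  0  0
So g(11) = 0.
By the Sprague-Grundy theorem, the Grundy value of a sum of independent games is the XOR of the component values.
Combined value = 3 ⊕ 2 ⊕ 0 = 1.

1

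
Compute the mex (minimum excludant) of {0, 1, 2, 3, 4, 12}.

The values 0, 1, 2, 3, 4 are all present; 5 is the first non-negative integer missing from the set.

5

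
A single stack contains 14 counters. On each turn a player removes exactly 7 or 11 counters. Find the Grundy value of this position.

2

Grundy values for subtraction set {7, 11}:
g(0) = mex{} = 0
g(1) = mex{} = 0
g(2) = mex{} = 0
g(3) = mex{} = 0
g(4) = mex{} = 0
g(5) = mex{} = 0
g(6) = mex{} = 0
g(7) = mex{0} = 1
g(8) = mex{0} = 1
g(9) = mex{0} = 1
g(10) = mex{0} = 1
g(11) = mex{0} = 1
g(12) = mex{0} = 1
g(13) = mex{0} = 1
g(14) = mex{0,1} = 2
So g(14) = 2.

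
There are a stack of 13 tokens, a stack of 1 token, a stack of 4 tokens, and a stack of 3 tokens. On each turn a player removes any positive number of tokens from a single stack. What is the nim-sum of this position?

Write each in binary and XOR column by column:
  1101  (13)
  0001  (1)
  0100  (4)
  0011  (3)
  ----
  1011  (11)

11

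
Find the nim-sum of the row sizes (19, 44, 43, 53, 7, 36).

Compute the nim-sum pairwise:
19 ⊕ 44 = 63
63 ⊕ 43 = 20
20 ⊕ 53 = 33
33 ⊕ 7 = 38
38 ⊕ 36 = 2

2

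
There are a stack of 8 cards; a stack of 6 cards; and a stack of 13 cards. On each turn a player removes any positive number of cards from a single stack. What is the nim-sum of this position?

Nim-sum: 8 ^ 6 ^ 13 = 3.

3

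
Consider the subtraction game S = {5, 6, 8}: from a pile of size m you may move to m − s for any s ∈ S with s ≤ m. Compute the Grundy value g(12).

Grundy values for subtraction set {5, 6, 8}:
g(0) = mex{} = 0
g(1) = mex{} = 0
g(2) = mex{} = 0
g(3) = mex{} = 0
g(4) = mex{} = 0
g(5) = mex{0} = 1
g(6) = mex{0} = 1
g(7) = mex{0} = 1
g(8) = mex{0} = 1
g(9) = mex{0} = 1
g(10) = mex{0,1} = 2
g(11) = mex{0,1} = 2
g(12) = mex{0,1} = 2
So g(12) = 2.

2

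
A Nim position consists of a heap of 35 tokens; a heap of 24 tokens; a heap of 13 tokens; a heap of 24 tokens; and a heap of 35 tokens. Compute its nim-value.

13

Compute the nim-sum pairwise:
35 ⊕ 24 = 59
59 ⊕ 13 = 54
54 ⊕ 24 = 46
46 ⊕ 35 = 13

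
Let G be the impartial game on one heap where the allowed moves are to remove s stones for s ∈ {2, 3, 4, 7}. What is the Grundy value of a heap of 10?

2

Grundy values for subtraction set {2, 3, 4, 7}:
k:     0  1  2  3  4  5  6  7  8  9 10
g(k):  0  0  1  1  2  2  0  3  1  4  2
So g(10) = 2.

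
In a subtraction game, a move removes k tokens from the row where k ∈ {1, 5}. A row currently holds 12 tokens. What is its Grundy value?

Compute g(0), g(1), … for moves {1, 5}:
g(0) = mex{} = 0
g(1) = mex{0} = 1
g(2) = mex{1} = 0
g(3) = mex{0} = 1
g(4) = mex{1} = 0
g(5) = mex{0} = 1
g(6) = mex{1} = 0
g(7) = mex{0} = 1
g(8) = mex{1} = 0
g(9) = mex{0} = 1
g(10) = mex{1} = 0
g(11) = mex{0} = 1
g(12) = mex{1} = 0
So g(12) = 0.

0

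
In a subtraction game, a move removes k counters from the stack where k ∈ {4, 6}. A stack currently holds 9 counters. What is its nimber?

2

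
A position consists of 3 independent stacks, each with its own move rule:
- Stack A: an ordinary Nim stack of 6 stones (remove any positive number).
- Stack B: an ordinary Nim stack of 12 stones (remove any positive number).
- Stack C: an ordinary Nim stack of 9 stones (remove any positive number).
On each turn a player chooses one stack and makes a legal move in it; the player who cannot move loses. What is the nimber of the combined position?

3

Stack A is a plain Nim stack of size 6, so its Grundy value is 6.
Stack B is a plain Nim stack of size 12, so its Grundy value is 12.
Stack C is a plain Nim stack of size 9, so its Grundy value is 9.
The value of a disjunctive sum is the nim-sum of the parts.
Combined value = 6 XOR 12 XOR 9 = 3.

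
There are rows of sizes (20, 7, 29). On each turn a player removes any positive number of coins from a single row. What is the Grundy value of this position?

In binary:
  10100  (20)
  00111  (7)
  11101  (29)
  -----
  01110  (14)

14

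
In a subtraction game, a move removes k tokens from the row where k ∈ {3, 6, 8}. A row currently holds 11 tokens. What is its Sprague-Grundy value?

0

Compute g(0), g(1), … for moves {3, 6, 8}:
k:     0  1  2  3  4  5  6  7  8  9 10 11
g(k):  0  0  0  1  1  1  2  2  2  3  3  0
So g(11) = 0.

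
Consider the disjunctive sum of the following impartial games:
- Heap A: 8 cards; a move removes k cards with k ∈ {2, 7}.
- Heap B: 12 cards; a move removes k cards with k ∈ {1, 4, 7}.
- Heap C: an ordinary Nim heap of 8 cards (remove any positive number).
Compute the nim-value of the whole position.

Build the Grundy sequence for heap A with g(k) = mex{g(k−s) : s ∈ {2, 7}, s ≤ k}:
g(0) = mex{} = 0
g(1) = mex{} = 0
g(2) = mex{0} = 1
g(3) = mex{0} = 1
g(4) = mex{1} = 0
g(5) = mex{1} = 0
g(6) = mex{0} = 1
g(7) = mex{0} = 1
g(8) = mex{0,1} = 2
So g(8) = 2.
Grundy values for heap B (subtraction set {1, 4, 7}):
g(0) = mex{} = 0
g(1) = mex{0} = 1
g(2) = mex{1} = 0
g(3) = mex{0} = 1
g(4) = mex{0,1} = 2
g(5) = mex{1,2} = 0
g(6) = mex{0} = 1
g(7) = mex{0,1} = 2
g(8) = mex{1,2} = 0
g(9) = mex{0} = 1
g(10) = mex{1} = 0
g(11) = mex{0,2} = 1
g(12) = mex{0,1} = 2
So g(12) = 2.
Heap C is a plain Nim heap of size 8, so its Grundy value is 8.
The value of a disjunctive sum is the nim-sum of the parts.
Combined value = 2 ⊕ 2 ⊕ 8 = 8.

8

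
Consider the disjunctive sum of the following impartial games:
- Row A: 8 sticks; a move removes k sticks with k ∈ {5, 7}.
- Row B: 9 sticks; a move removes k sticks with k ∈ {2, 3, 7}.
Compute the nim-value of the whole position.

Build the Grundy sequence for row A with g(k) = mex{g(k−s) : s ∈ {5, 7}, s ≤ k}:
k:     0  1  2  3  4  5  6  7  8
g(k):  0  0  0  0  0  1  1  1  1
So g(8) = 1.
For row B, compute g(0), g(1), … with moves {2, 3, 7}:
k:     0  1  2  3  4  5  6  7  8  9
g(k):  0  0  1  1  2  0  0  1  1  2
So g(9) = 2.
The value of a disjunctive sum is the nim-sum of the parts.
Combined value = 1 ⊕ 2 = 3.

3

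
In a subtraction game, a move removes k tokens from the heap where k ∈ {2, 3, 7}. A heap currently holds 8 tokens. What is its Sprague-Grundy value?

1

Build the Grundy sequence with g(k) = mex{g(k−s) : s ∈ {2, 3, 7}, s ≤ k}:
g(0) = mex{} = 0
g(1) = mex{} = 0
g(2) = mex{0} = 1
g(3) = mex{0} = 1
g(4) = mex{0,1} = 2
g(5) = mex{1} = 0
g(6) = mex{1,2} = 0
g(7) = mex{0,2} = 1
g(8) = mex{0} = 1
So g(8) = 1.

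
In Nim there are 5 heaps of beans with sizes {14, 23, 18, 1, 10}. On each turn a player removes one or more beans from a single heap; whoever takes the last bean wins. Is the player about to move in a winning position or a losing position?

Losing position

Compute the nim-sum pairwise:
14 ^ 23 = 25
25 ^ 18 = 11
11 ^ 1 = 10
10 ^ 10 = 0
The nim-sum is 0, so this is a P-position: the player to move is in a losing position under optimal play.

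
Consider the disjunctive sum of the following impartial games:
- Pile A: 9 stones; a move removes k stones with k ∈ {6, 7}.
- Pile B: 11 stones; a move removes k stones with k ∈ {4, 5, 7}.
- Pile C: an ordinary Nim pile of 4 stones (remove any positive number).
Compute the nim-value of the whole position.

5

For pile A, compute g(0), g(1), … with moves {6, 7}:
g(0) = mex{} = 0
g(1) = mex{} = 0
g(2) = mex{} = 0
g(3) = mex{} = 0
g(4) = mex{} = 0
g(5) = mex{} = 0
g(6) = mex{0} = 1
g(7) = mex{0} = 1
g(8) = mex{0} = 1
g(9) = mex{0} = 1
So g(9) = 1.
Build the Grundy sequence for pile B with g(k) = mex{g(k−s) : s ∈ {4, 5, 7}, s ≤ k}:
k:     0  1  2  3  4  5  6  7  8  9 10 11
g(k):  0  0  0  0  1  1  1  1  2  2  2  0
So g(11) = 0.
Pile C is a plain Nim pile of size 4, so its Grundy value is 4.
The value of a disjunctive sum is the nim-sum of the parts.
Combined value = 1 XOR 0 XOR 4 = 5.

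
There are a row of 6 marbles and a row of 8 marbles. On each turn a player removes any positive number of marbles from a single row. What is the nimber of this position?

14

Compute the nim-sum pairwise:
6 ^ 8 = 14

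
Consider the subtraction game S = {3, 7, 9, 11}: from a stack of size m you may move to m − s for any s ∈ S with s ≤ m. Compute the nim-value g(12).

2

Compute g(0), g(1), … for moves {3, 7, 9, 11}:
k:     0  1  2  3  4  5  6  7  8  9 10 11 12
g(k):  0  0  0  1  1  1  0  2  2  1  3  3  2
So g(12) = 2.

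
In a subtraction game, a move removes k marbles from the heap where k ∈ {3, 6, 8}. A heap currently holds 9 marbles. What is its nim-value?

3

Compute g(0), g(1), … for moves {3, 6, 8}:
k:     0  1  2  3  4  5  6  7  8  9
g(k):  0  0  0  1  1  1  2  2  2  3
So g(9) = 3.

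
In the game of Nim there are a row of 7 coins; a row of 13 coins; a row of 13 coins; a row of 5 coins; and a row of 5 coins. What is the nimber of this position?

7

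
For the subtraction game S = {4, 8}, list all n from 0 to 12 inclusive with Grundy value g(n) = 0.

0, 1, 2, 3, 12

Grundy values for subtraction set {4, 8}:
k:     0  1  2  3  4  5  6  7  8  9 10 11 12
g(k):  0  0  0  0  1  1  1  1  2  2  2  2  0
The P-positions (g = 0) in 0..12 are 0, 1, 2, 3, 12.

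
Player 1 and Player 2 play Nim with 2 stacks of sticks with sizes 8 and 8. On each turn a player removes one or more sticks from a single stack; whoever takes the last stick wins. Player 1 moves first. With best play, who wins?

Bitwise XOR of the heap sizes:
  1000  (8)
  1000  (8)
  ----
  0000  (0)
The nim-sum is 0, so this is a P-position: the player to move is in a losing position under optimal play; Player 1 is about to move from it and so loses — Player 2 wins.

Player 2 wins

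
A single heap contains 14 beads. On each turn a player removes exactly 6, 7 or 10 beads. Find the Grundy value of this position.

Build the Grundy sequence with g(k) = mex{g(k−s) : s ∈ {6, 7, 10}, s ≤ k}:
k:     0  1  2  3  4  5  6  7  8  9 10 11 12 13 14
g(k):  0  0  0  0  0  0  1  1  1  1  1  1  2  2  2
So g(14) = 2.

2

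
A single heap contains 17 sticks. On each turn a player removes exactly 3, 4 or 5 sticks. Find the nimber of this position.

0

Compute g(0), g(1), … for moves {3, 4, 5}:
k:     0  1  2  3  4  5  6  7  8  9 10 11 12 13 14 15 16 17
g(k):  0  0  0  1  1  1  2  2  0  0  0  1  1  1  2  2  0  0
So g(17) = 0.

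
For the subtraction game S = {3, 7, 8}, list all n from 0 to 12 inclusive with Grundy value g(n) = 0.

0, 1, 2, 6, 11, 12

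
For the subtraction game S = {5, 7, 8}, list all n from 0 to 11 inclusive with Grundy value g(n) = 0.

Compute g(0), g(1), … for moves {5, 7, 8}:
k:     0  1  2  3  4  5  6  7  8  9 10 11
g(k):  0  0  0  0  0  1  1  1  1  1  2  2
The P-positions (g = 0) in 0..11 are 0, 1, 2, 3, 4.

0, 1, 2, 3, 4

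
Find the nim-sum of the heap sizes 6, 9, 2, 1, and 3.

Compute the nim-sum pairwise:
6 XOR 9 = 15
15 XOR 2 = 13
13 XOR 1 = 12
12 XOR 3 = 15

15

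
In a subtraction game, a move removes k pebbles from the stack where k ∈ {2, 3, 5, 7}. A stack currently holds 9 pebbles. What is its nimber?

Build the Grundy sequence with g(k) = mex{g(k−s) : s ∈ {2, 3, 5, 7}, s ≤ k}:
k:     0  1  2  3  4  5  6  7  8  9
g(k):  0  0  1  1  2  2  3  3  4  0
So g(9) = 0.

0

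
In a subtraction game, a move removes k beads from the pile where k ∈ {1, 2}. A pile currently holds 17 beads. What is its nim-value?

2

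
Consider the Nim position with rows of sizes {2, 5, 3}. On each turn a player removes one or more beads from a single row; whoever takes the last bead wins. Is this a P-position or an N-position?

N-position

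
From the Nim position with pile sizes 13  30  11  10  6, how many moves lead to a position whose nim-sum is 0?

1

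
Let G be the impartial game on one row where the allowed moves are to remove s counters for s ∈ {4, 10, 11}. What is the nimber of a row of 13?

Grundy values for subtraction set {4, 10, 11}:
k:     0  1  2  3  4  5  6  7  8  9 10 11 12 13
g(k):  0  0  0  0  1  1  1  1  0  0  2  2  1  1
So g(13) = 1.

1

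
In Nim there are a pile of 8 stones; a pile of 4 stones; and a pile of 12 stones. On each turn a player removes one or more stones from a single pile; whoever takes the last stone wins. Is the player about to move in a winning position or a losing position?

Bitwise XOR of the heap sizes:
  1000  (8)
  0100  (4)
  1100  (12)
  ----
  0000  (0)
The nim-sum is 0, so this is a P-position: the player to move is in a losing position under optimal play.

Losing position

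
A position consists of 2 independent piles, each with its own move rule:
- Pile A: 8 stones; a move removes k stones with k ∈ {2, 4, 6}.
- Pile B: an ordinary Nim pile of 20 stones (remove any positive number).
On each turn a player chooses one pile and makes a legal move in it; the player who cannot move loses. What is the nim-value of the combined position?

For pile A, compute g(0), g(1), … with moves {2, 4, 6}:
k:     0  1  2  3  4  5  6  7  8
g(k):  0  0  1  1  2  2  3  3  0
So g(8) = 0.
Pile B is a plain Nim pile of size 20, so its Grundy value is 20.
The value of a disjunctive sum is the nim-sum of the parts.
Combined value = 0 ⊕ 20 = 20.

20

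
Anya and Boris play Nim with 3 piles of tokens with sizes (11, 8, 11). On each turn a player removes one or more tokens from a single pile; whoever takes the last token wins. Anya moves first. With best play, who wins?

Nim-sum: 11 XOR 8 XOR 11 = 8.
The nim-sum is 8 ≠ 0, so this is an N-position: the player to move can win; Anya has a winning move.

Anya wins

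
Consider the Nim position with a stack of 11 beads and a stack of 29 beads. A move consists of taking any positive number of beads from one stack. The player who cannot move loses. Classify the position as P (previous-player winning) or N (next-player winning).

Compute the nim-sum pairwise:
11 ⊕ 29 = 22
The nim-sum is 22 ≠ 0, so this is an N-position: the player to move can win.

N-position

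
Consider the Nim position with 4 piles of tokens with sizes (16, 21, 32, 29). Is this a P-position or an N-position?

Nim-sum: 16 ^ 21 ^ 32 ^ 29 = 56.
The nim-sum is 56 ≠ 0, so this is an N-position: the player to move can win.

N-position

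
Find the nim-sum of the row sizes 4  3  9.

14

Compute the nim-sum pairwise:
4 XOR 3 = 7
7 XOR 9 = 14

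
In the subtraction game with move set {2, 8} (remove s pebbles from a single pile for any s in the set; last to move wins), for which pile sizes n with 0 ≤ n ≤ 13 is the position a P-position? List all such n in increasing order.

0, 1, 4, 5, 10, 11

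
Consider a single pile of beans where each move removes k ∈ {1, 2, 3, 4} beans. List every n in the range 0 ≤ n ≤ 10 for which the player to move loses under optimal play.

0, 5, 10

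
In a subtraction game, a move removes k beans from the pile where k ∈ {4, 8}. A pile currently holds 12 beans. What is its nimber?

0

Build the Grundy sequence with g(k) = mex{g(k−s) : s ∈ {4, 8}, s ≤ k}:
g(0) = mex{} = 0
g(1) = mex{} = 0
g(2) = mex{} = 0
g(3) = mex{} = 0
g(4) = mex{0} = 1
g(5) = mex{0} = 1
g(6) = mex{0} = 1
g(7) = mex{0} = 1
g(8) = mex{0,1} = 2
g(9) = mex{0,1} = 2
g(10) = mex{0,1} = 2
g(11) = mex{0,1} = 2
g(12) = mex{1,2} = 0
So g(12) = 0.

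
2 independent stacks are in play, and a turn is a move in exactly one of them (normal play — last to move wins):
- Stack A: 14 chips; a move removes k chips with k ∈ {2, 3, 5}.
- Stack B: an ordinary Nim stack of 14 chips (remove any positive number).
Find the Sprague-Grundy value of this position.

For stack A, compute g(0), g(1), … with moves {2, 3, 5}:
k:     0  1  2  3  4  5  6  7  8  9 10 11 12 13 14
g(k):  0  0  1  1  2  2  3  0  0  1  1  2  2  3  0
So g(14) = 0.
Stack B is a plain Nim stack of size 14, so its Grundy value is 14.
The value of a disjunctive sum is the nim-sum of the parts.
Combined value = 0 ⊕ 14 = 14.

14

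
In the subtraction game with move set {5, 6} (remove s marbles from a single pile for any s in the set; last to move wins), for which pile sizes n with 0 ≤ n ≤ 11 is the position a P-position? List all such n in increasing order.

0, 1, 2, 3, 4, 11

Build the Grundy sequence with g(k) = mex{g(k−s) : s ∈ {5, 6}, s ≤ k}:
k:     0  1  2  3  4  5  6  7  8  9 10 11
g(k):  0  0  0  0  0  1  1  1  1  1  2  0
The P-positions (g = 0) in 0..11 are 0, 1, 2, 3, 4, 11.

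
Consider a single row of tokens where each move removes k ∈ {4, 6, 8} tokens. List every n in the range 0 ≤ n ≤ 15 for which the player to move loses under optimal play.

0, 1, 2, 3, 12, 13, 14, 15

Grundy values for subtraction set {4, 6, 8}:
k:     0  1  2  3  4  5  6  7  8  9 10 11 12 13 14 15
g(k):  0  0  0  0  1  1  1  1  2  2  2  2  0  0  0  0
The P-positions (g = 0) in 0..15 are 0, 1, 2, 3, 12, 13, 14, 15.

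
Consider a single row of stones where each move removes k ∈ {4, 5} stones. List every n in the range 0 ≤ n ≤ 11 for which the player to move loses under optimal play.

Grundy values for subtraction set {4, 5}:
k:     0  1  2  3  4  5  6  7  8  9 10 11
g(k):  0  0  0  0  1  1  1  1  2  0  0  0
The P-positions (g = 0) in 0..11 are 0, 1, 2, 3, 9, 10, 11.

0, 1, 2, 3, 9, 10, 11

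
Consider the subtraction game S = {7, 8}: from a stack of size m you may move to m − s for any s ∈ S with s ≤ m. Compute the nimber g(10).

Grundy values for subtraction set {7, 8}:
g(0) = mex{} = 0
g(1) = mex{} = 0
g(2) = mex{} = 0
g(3) = mex{} = 0
g(4) = mex{} = 0
g(5) = mex{} = 0
g(6) = mex{} = 0
g(7) = mex{0} = 1
g(8) = mex{0} = 1
g(9) = mex{0} = 1
g(10) = mex{0} = 1
So g(10) = 1.

1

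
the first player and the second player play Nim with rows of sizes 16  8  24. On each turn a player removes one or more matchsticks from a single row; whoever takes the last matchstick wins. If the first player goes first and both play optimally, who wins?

Nim-sum: 16 XOR 8 XOR 24 = 0.
The nim-sum is 0, so this is a P-position: the player to move is in a losing position under optimal play; the first player is about to move from it and so loses — the second player wins.

the second player wins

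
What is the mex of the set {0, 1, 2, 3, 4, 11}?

5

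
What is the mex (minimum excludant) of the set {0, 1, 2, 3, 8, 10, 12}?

4

The values 0, 1, 2, 3 are all present; 4 is the first non-negative integer missing from the set.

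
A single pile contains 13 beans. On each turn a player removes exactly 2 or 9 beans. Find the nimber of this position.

1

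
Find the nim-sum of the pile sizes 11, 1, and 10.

Compute the nim-sum pairwise:
11 ⊕ 1 = 10
10 ⊕ 10 = 0

0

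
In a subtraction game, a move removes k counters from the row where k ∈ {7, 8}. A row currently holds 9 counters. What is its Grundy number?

Grundy values for subtraction set {7, 8}:
k:     0  1  2  3  4  5  6  7  8  9
g(k):  0  0  0  0  0  0  0  1  1  1
So g(9) = 1.

1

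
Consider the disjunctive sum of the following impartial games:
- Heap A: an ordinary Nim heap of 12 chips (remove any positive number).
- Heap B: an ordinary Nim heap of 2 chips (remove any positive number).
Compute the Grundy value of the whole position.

Heap A is a plain Nim heap of size 12, so its Grundy value is 12.
Heap B is a plain Nim heap of size 2, so its Grundy value is 2.
By the Sprague-Grundy theorem, the Grundy value of a sum of independent games is the XOR of the component values.
Combined value = 12 XOR 2 = 14.

14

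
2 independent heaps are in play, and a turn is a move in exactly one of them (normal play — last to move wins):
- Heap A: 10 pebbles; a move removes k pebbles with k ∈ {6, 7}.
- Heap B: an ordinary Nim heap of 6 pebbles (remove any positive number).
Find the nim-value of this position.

7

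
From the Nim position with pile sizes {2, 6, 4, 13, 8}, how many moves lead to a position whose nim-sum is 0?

Write each in binary and XOR column by column:
  0010  (2)
  0110  (6)
  0100  (4)
  1101  (13)
  1000  (8)
  ----
  0101  (5)
The overall nim-sum is X = 5. A pile of size p has a winning move iff p XOR X < p (reduce it to p XOR X).
  2: 2 XOR 5 = 7 ≥ 2 — no move.
  6: 6 XOR 5 = 3 < 6 — winning move (to 3).
  4: 4 XOR 5 = 1 < 4 — winning move (to 1).
  13: 13 XOR 5 = 8 < 13 — winning move (to 8).
  8: 8 XOR 5 = 13 ≥ 8 — no move.
That gives 3 winning moves.

3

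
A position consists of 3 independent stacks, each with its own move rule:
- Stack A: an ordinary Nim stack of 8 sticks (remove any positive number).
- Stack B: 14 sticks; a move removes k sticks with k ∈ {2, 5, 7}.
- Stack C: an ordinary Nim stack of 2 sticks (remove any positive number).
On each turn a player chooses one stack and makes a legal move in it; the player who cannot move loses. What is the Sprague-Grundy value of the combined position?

Stack A is a plain Nim stack of size 8, so its Grundy value is 8.
Build the Grundy sequence for stack B with g(k) = mex{g(k−s) : s ∈ {2, 5, 7}, s ≤ k}:
g(0) = mex{} = 0
g(1) = mex{} = 0
g(2) = mex{0} = 1
g(3) = mex{0} = 1
g(4) = mex{1} = 0
g(5) = mex{0,1} = 2
g(6) = mex{0} = 1
g(7) = mex{0,1,2} = 3
g(8) = mex{0,1} = 2
g(9) = mex{0,1,3} = 2
g(10) = mex{1,2} = 0
g(11) = mex{0,1,2} = 3
g(12) = mex{0,2,3} = 1
g(13) = mex{1,2,3} = 0
g(14) = mex{1,2,3} = 0
So g(14) = 0.
Stack C is a plain Nim stack of size 2, so its Grundy value is 2.
By the Sprague-Grundy theorem, the Grundy value of a sum of independent games is the XOR of the component values.
Combined value = 8 ⊕ 0 ⊕ 2 = 10.

10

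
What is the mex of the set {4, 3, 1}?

0 is not in the set, so the mex is 0.

0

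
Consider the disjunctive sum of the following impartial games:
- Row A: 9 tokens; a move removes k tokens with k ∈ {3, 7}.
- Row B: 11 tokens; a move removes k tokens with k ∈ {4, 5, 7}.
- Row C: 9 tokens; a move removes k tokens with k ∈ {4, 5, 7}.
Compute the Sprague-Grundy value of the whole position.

3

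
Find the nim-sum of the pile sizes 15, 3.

Nim-sum: 15 ^ 3 = 12.

12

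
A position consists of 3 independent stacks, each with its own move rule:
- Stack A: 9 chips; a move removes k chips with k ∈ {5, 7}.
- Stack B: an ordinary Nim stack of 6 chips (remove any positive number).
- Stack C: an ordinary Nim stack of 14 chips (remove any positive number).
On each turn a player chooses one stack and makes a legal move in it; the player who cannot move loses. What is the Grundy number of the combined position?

Grundy values for stack A (subtraction set {5, 7}):
k:     0  1  2  3  4  5  6  7  8  9
g(k):  0  0  0  0  0  1  1  1  1  1
So g(9) = 1.
Stack B is a plain Nim stack of size 6, so its Grundy value is 6.
Stack C is a plain Nim stack of size 14, so its Grundy value is 14.
By the Sprague-Grundy theorem, the Grundy value of a sum of independent games is the XOR of the component values.
Combined value = 1 ⊕ 6 ⊕ 14 = 9.

9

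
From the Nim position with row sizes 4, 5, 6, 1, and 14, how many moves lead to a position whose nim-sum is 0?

1

Nim-sum: 4 ⊕ 5 ⊕ 6 ⊕ 1 ⊕ 14 = 8.
The overall nim-sum is X = 8. A row of size p has a winning move iff p XOR X < p (reduce it to p XOR X).
  4: 4 XOR 8 = 12 ≥ 4 — no move.
  5: 5 XOR 8 = 13 ≥ 5 — no move.
  6: 6 XOR 8 = 14 ≥ 6 — no move.
  1: 1 XOR 8 = 9 ≥ 1 — no move.
  14: 14 XOR 8 = 6 < 14 — winning move (to 6).
That gives 1 winning move.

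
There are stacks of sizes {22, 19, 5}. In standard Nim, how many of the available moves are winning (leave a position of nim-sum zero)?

Bitwise XOR of the heap sizes:
  10110  (22)
  10011  (19)
  00101  (5)
  -----
  00000  (0)
The nim-sum is already 0, so every move leaves a nonzero nim-sum — there are no winning moves.

0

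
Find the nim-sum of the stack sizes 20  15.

27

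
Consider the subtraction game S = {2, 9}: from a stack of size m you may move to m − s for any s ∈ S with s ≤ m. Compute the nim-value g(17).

Compute g(0), g(1), … for moves {2, 9}:
k:     0  1  2  3  4  5  6  7  8  9 10 11 12 13 14 15 16 17
g(k):  0  0  1  1  0  0  1  1  0  2  1  0  0  1  1  0  0  1
So g(17) = 1.

1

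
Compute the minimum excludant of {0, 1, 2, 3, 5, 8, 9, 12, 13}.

4

The values 0, 1, 2, 3 are all present; 4 is the first non-negative integer missing from the set.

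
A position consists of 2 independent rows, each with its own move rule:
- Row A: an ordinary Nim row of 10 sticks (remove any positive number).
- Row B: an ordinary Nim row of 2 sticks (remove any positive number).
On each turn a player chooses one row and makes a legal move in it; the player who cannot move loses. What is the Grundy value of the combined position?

Row A is a plain Nim row of size 10, so its Grundy value is 10.
Row B is a plain Nim row of size 2, so its Grundy value is 2.
The value of a disjunctive sum is the nim-sum of the parts.
Combined value = 10 ⊕ 2 = 8.

8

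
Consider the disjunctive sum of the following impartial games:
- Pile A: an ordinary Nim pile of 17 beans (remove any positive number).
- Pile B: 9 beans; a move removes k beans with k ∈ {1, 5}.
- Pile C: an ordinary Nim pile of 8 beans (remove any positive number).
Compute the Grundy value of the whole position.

24

Pile A is a plain Nim pile of size 17, so its Grundy value is 17.
Build the Grundy sequence for pile B with g(k) = mex{g(k−s) : s ∈ {1, 5}, s ≤ k}:
k:     0  1  2  3  4  5  6  7  8  9
g(k):  0  1  0  1  0  1  0  1  0  1
So g(9) = 1.
Pile C is a plain Nim pile of size 8, so its Grundy value is 8.
The value of a disjunctive sum is the nim-sum of the parts.
Combined value = 17 ⊕ 1 ⊕ 8 = 24.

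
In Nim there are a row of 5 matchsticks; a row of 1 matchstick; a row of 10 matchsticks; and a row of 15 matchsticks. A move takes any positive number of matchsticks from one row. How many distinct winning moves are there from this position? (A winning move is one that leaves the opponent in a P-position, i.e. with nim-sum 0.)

3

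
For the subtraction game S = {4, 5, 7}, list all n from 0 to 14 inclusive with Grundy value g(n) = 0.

Grundy values for subtraction set {4, 5, 7}:
k:     0  1  2  3  4  5  6  7  8  9 10 11 12 13 14
g(k):  0  0  0  0  1  1  1  1  2  2  2  0  0  0  0
The P-positions (g = 0) in 0..14 are 0, 1, 2, 3, 11, 12, 13, 14.

0, 1, 2, 3, 11, 12, 13, 14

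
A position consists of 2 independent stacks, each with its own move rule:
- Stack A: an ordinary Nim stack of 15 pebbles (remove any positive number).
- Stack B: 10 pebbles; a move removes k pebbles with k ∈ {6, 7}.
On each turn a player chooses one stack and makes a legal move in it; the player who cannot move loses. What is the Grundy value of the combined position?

Stack A is a plain Nim stack of size 15, so its Grundy value is 15.
For stack B, compute g(0), g(1), … with moves {6, 7}:
k:     0  1  2  3  4  5  6  7  8  9 10
g(k):  0  0  0  0  0  0  1  1  1  1  1
So g(10) = 1.
By the Sprague-Grundy theorem, the Grundy value of a sum of independent games is the XOR of the component values.
Combined value = 15 ⊕ 1 = 14.

14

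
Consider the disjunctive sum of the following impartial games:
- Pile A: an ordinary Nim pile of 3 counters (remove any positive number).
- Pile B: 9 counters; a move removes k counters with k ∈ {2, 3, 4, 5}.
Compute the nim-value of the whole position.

Pile A is a plain Nim pile of size 3, so its Grundy value is 3.
Grundy values for pile B (subtraction set {2, 3, 4, 5}):
g(0) = mex{} = 0
g(1) = mex{} = 0
g(2) = mex{0} = 1
g(3) = mex{0} = 1
g(4) = mex{0,1} = 2
g(5) = mex{0,1} = 2
g(6) = mex{0,1,2} = 3
g(7) = mex{1,2} = 0
g(8) = mex{1,2,3} = 0
g(9) = mex{0,2,3} = 1
So g(9) = 1.
By the Sprague-Grundy theorem, the Grundy value of a sum of independent games is the XOR of the component values.
Combined value = 3 XOR 1 = 2.

2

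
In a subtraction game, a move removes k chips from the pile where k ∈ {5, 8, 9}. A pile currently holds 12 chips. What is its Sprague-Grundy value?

2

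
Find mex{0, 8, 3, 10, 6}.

1

0 is in the set but 1 is not, so the mex is 1.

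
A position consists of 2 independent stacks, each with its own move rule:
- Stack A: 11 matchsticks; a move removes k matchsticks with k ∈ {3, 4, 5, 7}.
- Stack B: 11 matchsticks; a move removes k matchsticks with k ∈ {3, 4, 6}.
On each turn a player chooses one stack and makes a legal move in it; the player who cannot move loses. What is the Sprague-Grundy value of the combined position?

Grundy values for stack A (subtraction set {3, 4, 5, 7}):
k:     0  1  2  3  4  5  6  7  8  9 10 11
g(k):  0  0  0  1  1  1  2  2  2  3  0  0
So g(11) = 0.
Grundy values for stack B (subtraction set {3, 4, 6}):
k:     0  1  2  3  4  5  6  7  8  9 10 11
g(k):  0  0  0  1  1  1  2  2  2  0  0  0
So g(11) = 0.
The value of a disjunctive sum is the nim-sum of the parts.
Combined value = 0 XOR 0 = 0.

0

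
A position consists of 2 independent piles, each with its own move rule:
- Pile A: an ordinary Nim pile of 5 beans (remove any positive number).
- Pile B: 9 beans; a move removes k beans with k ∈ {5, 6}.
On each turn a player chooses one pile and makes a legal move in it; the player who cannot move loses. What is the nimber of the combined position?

4

Pile A is a plain Nim pile of size 5, so its Grundy value is 5.
For pile B, compute g(0), g(1), … with moves {5, 6}:
g(0) = mex{} = 0
g(1) = mex{} = 0
g(2) = mex{} = 0
g(3) = mex{} = 0
g(4) = mex{} = 0
g(5) = mex{0} = 1
g(6) = mex{0} = 1
g(7) = mex{0} = 1
g(8) = mex{0} = 1
g(9) = mex{0} = 1
So g(9) = 1.
By the Sprague-Grundy theorem, the Grundy value of a sum of independent games is the XOR of the component values.
Combined value = 5 XOR 1 = 4.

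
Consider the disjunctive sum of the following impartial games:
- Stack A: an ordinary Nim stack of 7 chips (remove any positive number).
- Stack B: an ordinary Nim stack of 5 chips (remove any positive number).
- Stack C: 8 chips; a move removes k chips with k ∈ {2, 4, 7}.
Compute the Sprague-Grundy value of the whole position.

Stack A is a plain Nim stack of size 7, so its Grundy value is 7.
Stack B is a plain Nim stack of size 5, so its Grundy value is 5.
For stack C, compute g(0), g(1), … with moves {2, 4, 7}:
k:     0  1  2  3  4  5  6  7  8
g(k):  0  0  1  1  2  2  0  3  1
So g(8) = 1.
The value of a disjunctive sum is the nim-sum of the parts.
Combined value = 7 ⊕ 5 ⊕ 1 = 3.

3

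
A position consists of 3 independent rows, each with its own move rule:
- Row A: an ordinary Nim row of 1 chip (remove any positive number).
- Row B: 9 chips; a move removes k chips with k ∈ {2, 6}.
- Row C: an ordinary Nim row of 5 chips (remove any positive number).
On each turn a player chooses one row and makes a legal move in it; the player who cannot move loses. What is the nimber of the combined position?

Row A is a plain Nim row of size 1, so its Grundy value is 1.
Build the Grundy sequence for row B with g(k) = mex{g(k−s) : s ∈ {2, 6}, s ≤ k}:
g(0) = mex{} = 0
g(1) = mex{} = 0
g(2) = mex{0} = 1
g(3) = mex{0} = 1
g(4) = mex{1} = 0
g(5) = mex{1} = 0
g(6) = mex{0} = 1
g(7) = mex{0} = 1
g(8) = mex{1} = 0
g(9) = mex{1} = 0
So g(9) = 0.
Row C is a plain Nim row of size 5, so its Grundy value is 5.
By the Sprague-Grundy theorem, the Grundy value of a sum of independent games is the XOR of the component values.
Combined value = 1 ⊕ 0 ⊕ 5 = 4.

4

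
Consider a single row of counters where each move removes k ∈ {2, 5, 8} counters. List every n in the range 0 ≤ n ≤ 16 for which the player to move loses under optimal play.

Build the Grundy sequence with g(k) = mex{g(k−s) : s ∈ {2, 5, 8}, s ≤ k}:
k:     0  1  2  3  4  5  6  7  8  9 10 11 12 13 14 15 16
g(k):  0  0  1  1  0  2  1  0  2  1  0  0  1  1  0  2  1
The P-positions (g = 0) in 0..16 are 0, 1, 4, 7, 10, 11, 14.

0, 1, 4, 7, 10, 11, 14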